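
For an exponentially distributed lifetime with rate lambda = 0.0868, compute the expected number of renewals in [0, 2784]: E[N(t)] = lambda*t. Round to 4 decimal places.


lambda = 0.0868
t = 2784
E[N(t)] = lambda * t
E[N(t)] = 0.0868 * 2784
E[N(t)] = 241.6512

241.6512


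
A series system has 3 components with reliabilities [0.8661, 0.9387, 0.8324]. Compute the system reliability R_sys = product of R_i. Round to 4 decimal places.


Components: [0.8661, 0.9387, 0.8324]
After component 1 (R=0.8661): product = 0.8661
After component 2 (R=0.9387): product = 0.813
After component 3 (R=0.8324): product = 0.6767
R_sys = 0.6767

0.6767


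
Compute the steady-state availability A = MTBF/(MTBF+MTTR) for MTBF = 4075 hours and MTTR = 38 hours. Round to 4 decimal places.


MTBF = 4075
MTTR = 38
MTBF + MTTR = 4113
A = 4075 / 4113
A = 0.9908

0.9908


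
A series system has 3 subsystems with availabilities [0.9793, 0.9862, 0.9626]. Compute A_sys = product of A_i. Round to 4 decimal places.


Subsystems: [0.9793, 0.9862, 0.9626]
After subsystem 1 (A=0.9793): product = 0.9793
After subsystem 2 (A=0.9862): product = 0.9658
After subsystem 3 (A=0.9626): product = 0.9297
A_sys = 0.9297

0.9297


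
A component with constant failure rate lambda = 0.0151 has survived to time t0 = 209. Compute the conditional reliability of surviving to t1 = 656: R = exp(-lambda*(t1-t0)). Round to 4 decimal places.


lambda = 0.0151
t0 = 209, t1 = 656
t1 - t0 = 447
lambda * (t1-t0) = 0.0151 * 447 = 6.7497
R = exp(-6.7497)
R = 0.0012

0.0012


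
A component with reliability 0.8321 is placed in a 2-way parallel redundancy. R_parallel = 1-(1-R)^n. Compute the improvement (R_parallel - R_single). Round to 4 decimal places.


R_single = 0.8321, n = 2
1 - R_single = 0.1679
(1 - R_single)^n = 0.1679^2 = 0.0282
R_parallel = 1 - 0.0282 = 0.9718
Improvement = 0.9718 - 0.8321
Improvement = 0.1397

0.1397


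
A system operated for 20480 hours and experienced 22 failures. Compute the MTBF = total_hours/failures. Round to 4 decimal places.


total_hours = 20480
failures = 22
MTBF = 20480 / 22
MTBF = 930.9091

930.9091


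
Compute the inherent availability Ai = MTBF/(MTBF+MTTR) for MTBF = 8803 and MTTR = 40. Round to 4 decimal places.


MTBF = 8803
MTTR = 40
MTBF + MTTR = 8843
Ai = 8803 / 8843
Ai = 0.9955

0.9955


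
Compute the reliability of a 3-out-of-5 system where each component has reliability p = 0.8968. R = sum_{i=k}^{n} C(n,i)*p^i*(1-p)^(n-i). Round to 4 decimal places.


k = 3, n = 5, p = 0.8968
i=3: C(5,3)=10 * 0.8968^3 * 0.1032^2 = 0.0768
i=4: C(5,4)=5 * 0.8968^4 * 0.1032^1 = 0.3338
i=5: C(5,5)=1 * 0.8968^5 * 0.1032^0 = 0.5801
R = sum of terms = 0.9906

0.9906


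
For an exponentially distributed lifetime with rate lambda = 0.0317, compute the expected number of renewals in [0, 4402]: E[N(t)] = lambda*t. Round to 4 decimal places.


lambda = 0.0317
t = 4402
E[N(t)] = lambda * t
E[N(t)] = 0.0317 * 4402
E[N(t)] = 139.5434

139.5434


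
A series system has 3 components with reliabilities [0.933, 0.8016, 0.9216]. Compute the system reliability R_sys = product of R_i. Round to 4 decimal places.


Components: [0.933, 0.8016, 0.9216]
After component 1 (R=0.933): product = 0.933
After component 2 (R=0.8016): product = 0.7479
After component 3 (R=0.9216): product = 0.6893
R_sys = 0.6893

0.6893


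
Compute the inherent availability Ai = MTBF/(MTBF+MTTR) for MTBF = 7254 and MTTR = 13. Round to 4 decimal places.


MTBF = 7254
MTTR = 13
MTBF + MTTR = 7267
Ai = 7254 / 7267
Ai = 0.9982

0.9982


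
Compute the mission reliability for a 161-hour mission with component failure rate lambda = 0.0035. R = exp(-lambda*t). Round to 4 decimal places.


lambda = 0.0035
mission_time = 161
lambda * t = 0.0035 * 161 = 0.5635
R = exp(-0.5635)
R = 0.5692

0.5692


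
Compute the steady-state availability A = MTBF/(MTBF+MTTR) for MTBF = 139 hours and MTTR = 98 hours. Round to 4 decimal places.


MTBF = 139
MTTR = 98
MTBF + MTTR = 237
A = 139 / 237
A = 0.5865

0.5865


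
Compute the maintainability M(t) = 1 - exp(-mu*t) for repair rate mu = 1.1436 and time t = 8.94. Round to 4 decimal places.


mu = 1.1436, t = 8.94
mu * t = 1.1436 * 8.94 = 10.2238
exp(-10.2238) = 0.0
M(t) = 1 - 0.0
M(t) = 1.0

1.0


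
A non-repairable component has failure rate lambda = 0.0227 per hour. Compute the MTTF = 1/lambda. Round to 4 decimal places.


lambda = 0.0227
MTTF = 1 / 0.0227
MTTF = 44.0529

44.0529


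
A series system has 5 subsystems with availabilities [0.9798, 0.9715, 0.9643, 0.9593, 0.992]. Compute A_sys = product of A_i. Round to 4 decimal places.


Subsystems: [0.9798, 0.9715, 0.9643, 0.9593, 0.992]
After subsystem 1 (A=0.9798): product = 0.9798
After subsystem 2 (A=0.9715): product = 0.9519
After subsystem 3 (A=0.9643): product = 0.9179
After subsystem 4 (A=0.9593): product = 0.8805
After subsystem 5 (A=0.992): product = 0.8735
A_sys = 0.8735

0.8735


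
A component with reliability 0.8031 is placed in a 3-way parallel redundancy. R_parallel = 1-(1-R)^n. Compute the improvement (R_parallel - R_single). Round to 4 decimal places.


R_single = 0.8031, n = 3
1 - R_single = 0.1969
(1 - R_single)^n = 0.1969^3 = 0.0076
R_parallel = 1 - 0.0076 = 0.9924
Improvement = 0.9924 - 0.8031
Improvement = 0.1893

0.1893


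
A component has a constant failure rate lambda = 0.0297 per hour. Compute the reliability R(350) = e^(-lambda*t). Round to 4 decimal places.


lambda = 0.0297
t = 350
lambda * t = 10.395
R(t) = e^(-10.395)
R(t) = 0.0

0.0


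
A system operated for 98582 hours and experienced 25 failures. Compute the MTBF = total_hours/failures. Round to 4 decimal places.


total_hours = 98582
failures = 25
MTBF = 98582 / 25
MTBF = 3943.28

3943.28


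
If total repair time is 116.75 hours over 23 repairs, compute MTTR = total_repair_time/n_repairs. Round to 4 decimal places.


total_repair_time = 116.75
n_repairs = 23
MTTR = 116.75 / 23
MTTR = 5.0761

5.0761


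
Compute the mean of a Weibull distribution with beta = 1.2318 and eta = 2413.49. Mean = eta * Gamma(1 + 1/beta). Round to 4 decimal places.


beta = 1.2318, eta = 2413.49
1/beta = 0.8118
1 + 1/beta = 1.8118
Gamma(1.8118) = 0.9346
Mean = 2413.49 * 0.9346
Mean = 2255.5863

2255.5863


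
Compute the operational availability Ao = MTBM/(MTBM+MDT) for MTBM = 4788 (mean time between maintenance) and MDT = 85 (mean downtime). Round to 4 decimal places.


MTBM = 4788
MDT = 85
MTBM + MDT = 4873
Ao = 4788 / 4873
Ao = 0.9826

0.9826


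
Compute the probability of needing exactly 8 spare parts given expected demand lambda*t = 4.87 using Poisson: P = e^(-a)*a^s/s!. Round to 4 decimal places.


a = 4.87, s = 8
e^(-a) = e^(-4.87) = 0.0077
a^s = 4.87^8 = 316396.5139
s! = 40320
P = 0.0077 * 316396.5139 / 40320
P = 0.0602

0.0602


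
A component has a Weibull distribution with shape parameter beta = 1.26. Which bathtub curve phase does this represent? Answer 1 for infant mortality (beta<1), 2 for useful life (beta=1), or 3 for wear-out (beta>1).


beta = 1.26
Compare beta to 1:
beta < 1 => infant mortality (phase 1)
beta = 1 => useful life (phase 2)
beta > 1 => wear-out (phase 3)
Since beta = 1.26, this is wear-out (increasing failure rate)
Phase = 3

3


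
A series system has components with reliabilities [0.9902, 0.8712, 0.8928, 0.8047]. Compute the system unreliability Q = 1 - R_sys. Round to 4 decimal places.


Components: [0.9902, 0.8712, 0.8928, 0.8047]
After component 1: product = 0.9902
After component 2: product = 0.8627
After component 3: product = 0.7702
After component 4: product = 0.6198
R_sys = 0.6198
Q = 1 - 0.6198 = 0.3802

0.3802


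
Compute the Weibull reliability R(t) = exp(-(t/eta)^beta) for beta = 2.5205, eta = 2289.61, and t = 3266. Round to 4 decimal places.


beta = 2.5205, eta = 2289.61, t = 3266
t/eta = 3266 / 2289.61 = 1.4264
(t/eta)^beta = 1.4264^2.5205 = 2.4479
R(t) = exp(-2.4479)
R(t) = 0.0865

0.0865


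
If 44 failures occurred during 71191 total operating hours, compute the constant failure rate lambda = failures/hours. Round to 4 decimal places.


failures = 44
total_hours = 71191
lambda = 44 / 71191
lambda = 0.0006

0.0006


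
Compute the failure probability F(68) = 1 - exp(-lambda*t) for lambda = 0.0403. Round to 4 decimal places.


lambda = 0.0403, t = 68
lambda * t = 2.7404
exp(-2.7404) = 0.0645
F(t) = 1 - 0.0645
F(t) = 0.9355

0.9355


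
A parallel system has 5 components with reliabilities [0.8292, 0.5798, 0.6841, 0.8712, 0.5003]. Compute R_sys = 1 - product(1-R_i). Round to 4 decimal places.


Components: [0.8292, 0.5798, 0.6841, 0.8712, 0.5003]
(1 - 0.8292) = 0.1708, running product = 0.1708
(1 - 0.5798) = 0.4202, running product = 0.0718
(1 - 0.6841) = 0.3159, running product = 0.0227
(1 - 0.8712) = 0.1288, running product = 0.0029
(1 - 0.5003) = 0.4997, running product = 0.0015
Product of (1-R_i) = 0.0015
R_sys = 1 - 0.0015 = 0.9985

0.9985


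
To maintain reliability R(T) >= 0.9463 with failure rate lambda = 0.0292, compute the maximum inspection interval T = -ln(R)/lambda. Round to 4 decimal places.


R_target = 0.9463
lambda = 0.0292
-ln(0.9463) = 0.0552
T = 0.0552 / 0.0292
T = 1.8903

1.8903


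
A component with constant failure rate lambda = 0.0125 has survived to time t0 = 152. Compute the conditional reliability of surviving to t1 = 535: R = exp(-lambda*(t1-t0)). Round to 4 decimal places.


lambda = 0.0125
t0 = 152, t1 = 535
t1 - t0 = 383
lambda * (t1-t0) = 0.0125 * 383 = 4.7875
R = exp(-4.7875)
R = 0.0083

0.0083


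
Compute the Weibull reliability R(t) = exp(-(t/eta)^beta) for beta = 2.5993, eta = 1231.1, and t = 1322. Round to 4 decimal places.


beta = 2.5993, eta = 1231.1, t = 1322
t/eta = 1322 / 1231.1 = 1.0738
(t/eta)^beta = 1.0738^2.5993 = 1.2034
R(t) = exp(-1.2034)
R(t) = 0.3002

0.3002


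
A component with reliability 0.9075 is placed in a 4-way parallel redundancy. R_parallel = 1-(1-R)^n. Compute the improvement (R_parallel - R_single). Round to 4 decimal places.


R_single = 0.9075, n = 4
1 - R_single = 0.0925
(1 - R_single)^n = 0.0925^4 = 0.0001
R_parallel = 1 - 0.0001 = 0.9999
Improvement = 0.9999 - 0.9075
Improvement = 0.0924

0.0924


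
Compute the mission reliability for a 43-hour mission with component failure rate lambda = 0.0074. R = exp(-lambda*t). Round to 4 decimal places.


lambda = 0.0074
mission_time = 43
lambda * t = 0.0074 * 43 = 0.3182
R = exp(-0.3182)
R = 0.7275

0.7275


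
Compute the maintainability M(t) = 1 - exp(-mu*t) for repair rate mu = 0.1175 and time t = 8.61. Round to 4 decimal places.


mu = 0.1175, t = 8.61
mu * t = 0.1175 * 8.61 = 1.0117
exp(-1.0117) = 0.3636
M(t) = 1 - 0.3636
M(t) = 0.6364

0.6364


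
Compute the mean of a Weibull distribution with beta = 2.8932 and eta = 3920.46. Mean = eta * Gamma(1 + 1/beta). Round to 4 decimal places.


beta = 2.8932, eta = 3920.46
1/beta = 0.3456
1 + 1/beta = 1.3456
Gamma(1.3456) = 0.8916
Mean = 3920.46 * 0.8916
Mean = 3495.4961

3495.4961


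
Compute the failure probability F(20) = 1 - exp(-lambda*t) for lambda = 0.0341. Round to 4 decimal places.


lambda = 0.0341, t = 20
lambda * t = 0.682
exp(-0.682) = 0.5056
F(t) = 1 - 0.5056
F(t) = 0.4944

0.4944


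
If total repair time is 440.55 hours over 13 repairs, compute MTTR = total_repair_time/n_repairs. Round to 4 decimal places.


total_repair_time = 440.55
n_repairs = 13
MTTR = 440.55 / 13
MTTR = 33.8885

33.8885


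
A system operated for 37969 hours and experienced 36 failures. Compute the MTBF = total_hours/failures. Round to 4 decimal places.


total_hours = 37969
failures = 36
MTBF = 37969 / 36
MTBF = 1054.6944

1054.6944


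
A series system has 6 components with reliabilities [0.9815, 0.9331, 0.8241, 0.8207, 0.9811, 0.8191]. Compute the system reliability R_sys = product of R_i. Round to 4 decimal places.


Components: [0.9815, 0.9331, 0.8241, 0.8207, 0.9811, 0.8191]
After component 1 (R=0.9815): product = 0.9815
After component 2 (R=0.9331): product = 0.9158
After component 3 (R=0.8241): product = 0.7547
After component 4 (R=0.8207): product = 0.6194
After component 5 (R=0.9811): product = 0.6077
After component 6 (R=0.8191): product = 0.4978
R_sys = 0.4978

0.4978


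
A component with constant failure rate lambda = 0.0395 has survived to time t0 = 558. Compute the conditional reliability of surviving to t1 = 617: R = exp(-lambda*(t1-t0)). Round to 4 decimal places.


lambda = 0.0395
t0 = 558, t1 = 617
t1 - t0 = 59
lambda * (t1-t0) = 0.0395 * 59 = 2.3305
R = exp(-2.3305)
R = 0.0972

0.0972


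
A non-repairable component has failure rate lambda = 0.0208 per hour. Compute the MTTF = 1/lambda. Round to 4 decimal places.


lambda = 0.0208
MTTF = 1 / 0.0208
MTTF = 48.0769

48.0769


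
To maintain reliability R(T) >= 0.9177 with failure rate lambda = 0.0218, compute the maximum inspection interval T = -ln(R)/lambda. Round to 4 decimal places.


R_target = 0.9177
lambda = 0.0218
-ln(0.9177) = 0.0859
T = 0.0859 / 0.0218
T = 3.9397

3.9397


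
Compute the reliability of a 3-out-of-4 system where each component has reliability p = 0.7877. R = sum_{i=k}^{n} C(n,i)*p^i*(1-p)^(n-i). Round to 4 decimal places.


k = 3, n = 4, p = 0.7877
i=3: C(4,3)=4 * 0.7877^3 * 0.2123^1 = 0.415
i=4: C(4,4)=1 * 0.7877^4 * 0.2123^0 = 0.385
R = sum of terms = 0.8

0.8


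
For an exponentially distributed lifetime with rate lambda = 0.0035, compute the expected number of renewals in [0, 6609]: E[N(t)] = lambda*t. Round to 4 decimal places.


lambda = 0.0035
t = 6609
E[N(t)] = lambda * t
E[N(t)] = 0.0035 * 6609
E[N(t)] = 23.1315

23.1315


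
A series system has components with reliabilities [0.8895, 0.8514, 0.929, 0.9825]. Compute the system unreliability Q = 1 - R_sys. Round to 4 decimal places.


Components: [0.8895, 0.8514, 0.929, 0.9825]
After component 1: product = 0.8895
After component 2: product = 0.7573
After component 3: product = 0.7036
After component 4: product = 0.6912
R_sys = 0.6912
Q = 1 - 0.6912 = 0.3088

0.3088


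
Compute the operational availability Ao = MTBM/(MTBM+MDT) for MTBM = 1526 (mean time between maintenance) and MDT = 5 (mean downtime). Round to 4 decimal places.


MTBM = 1526
MDT = 5
MTBM + MDT = 1531
Ao = 1526 / 1531
Ao = 0.9967

0.9967


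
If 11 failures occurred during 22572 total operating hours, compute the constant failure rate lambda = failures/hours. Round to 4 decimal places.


failures = 11
total_hours = 22572
lambda = 11 / 22572
lambda = 0.0005

0.0005


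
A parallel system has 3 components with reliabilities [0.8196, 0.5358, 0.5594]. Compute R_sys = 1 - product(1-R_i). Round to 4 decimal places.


Components: [0.8196, 0.5358, 0.5594]
(1 - 0.8196) = 0.1804, running product = 0.1804
(1 - 0.5358) = 0.4642, running product = 0.0837
(1 - 0.5594) = 0.4406, running product = 0.0369
Product of (1-R_i) = 0.0369
R_sys = 1 - 0.0369 = 0.9631

0.9631


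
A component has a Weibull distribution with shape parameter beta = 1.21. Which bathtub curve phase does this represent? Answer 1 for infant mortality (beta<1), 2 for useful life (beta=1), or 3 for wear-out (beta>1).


beta = 1.21
Compare beta to 1:
beta < 1 => infant mortality (phase 1)
beta = 1 => useful life (phase 2)
beta > 1 => wear-out (phase 3)
Since beta = 1.21, this is wear-out (increasing failure rate)
Phase = 3

3


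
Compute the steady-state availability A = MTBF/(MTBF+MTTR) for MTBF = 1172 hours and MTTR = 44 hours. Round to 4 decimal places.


MTBF = 1172
MTTR = 44
MTBF + MTTR = 1216
A = 1172 / 1216
A = 0.9638

0.9638


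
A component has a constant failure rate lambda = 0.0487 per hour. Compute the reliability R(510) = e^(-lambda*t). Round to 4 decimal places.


lambda = 0.0487
t = 510
lambda * t = 24.837
R(t) = e^(-24.837)
R(t) = 0.0

0.0


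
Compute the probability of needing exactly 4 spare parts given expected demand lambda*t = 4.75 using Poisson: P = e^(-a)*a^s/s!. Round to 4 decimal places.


a = 4.75, s = 4
e^(-a) = e^(-4.75) = 0.0087
a^s = 4.75^4 = 509.0664
s! = 24
P = 0.0087 * 509.0664 / 24
P = 0.1835

0.1835


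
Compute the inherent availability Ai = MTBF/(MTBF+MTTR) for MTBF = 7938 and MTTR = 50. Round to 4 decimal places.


MTBF = 7938
MTTR = 50
MTBF + MTTR = 7988
Ai = 7938 / 7988
Ai = 0.9937

0.9937


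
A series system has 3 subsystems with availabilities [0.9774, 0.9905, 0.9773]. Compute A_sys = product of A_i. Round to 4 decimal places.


Subsystems: [0.9774, 0.9905, 0.9773]
After subsystem 1 (A=0.9774): product = 0.9774
After subsystem 2 (A=0.9905): product = 0.9681
After subsystem 3 (A=0.9773): product = 0.9461
A_sys = 0.9461

0.9461


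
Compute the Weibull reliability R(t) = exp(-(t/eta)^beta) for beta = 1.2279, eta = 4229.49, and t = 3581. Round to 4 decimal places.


beta = 1.2279, eta = 4229.49, t = 3581
t/eta = 3581 / 4229.49 = 0.8467
(t/eta)^beta = 0.8467^1.2279 = 0.8152
R(t) = exp(-0.8152)
R(t) = 0.4426

0.4426


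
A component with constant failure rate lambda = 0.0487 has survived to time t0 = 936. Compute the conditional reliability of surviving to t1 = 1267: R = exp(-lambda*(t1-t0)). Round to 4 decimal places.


lambda = 0.0487
t0 = 936, t1 = 1267
t1 - t0 = 331
lambda * (t1-t0) = 0.0487 * 331 = 16.1197
R = exp(-16.1197)
R = 0.0

0.0


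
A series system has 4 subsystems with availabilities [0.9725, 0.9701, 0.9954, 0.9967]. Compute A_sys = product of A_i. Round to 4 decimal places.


Subsystems: [0.9725, 0.9701, 0.9954, 0.9967]
After subsystem 1 (A=0.9725): product = 0.9725
After subsystem 2 (A=0.9701): product = 0.9434
After subsystem 3 (A=0.9954): product = 0.9391
After subsystem 4 (A=0.9967): product = 0.936
A_sys = 0.936

0.936


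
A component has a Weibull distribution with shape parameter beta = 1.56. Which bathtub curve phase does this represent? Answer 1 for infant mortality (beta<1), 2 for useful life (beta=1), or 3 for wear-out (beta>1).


beta = 1.56
Compare beta to 1:
beta < 1 => infant mortality (phase 1)
beta = 1 => useful life (phase 2)
beta > 1 => wear-out (phase 3)
Since beta = 1.56, this is wear-out (increasing failure rate)
Phase = 3

3


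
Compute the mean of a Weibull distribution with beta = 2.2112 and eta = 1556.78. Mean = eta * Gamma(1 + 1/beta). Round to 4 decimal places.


beta = 2.2112, eta = 1556.78
1/beta = 0.4522
1 + 1/beta = 1.4522
Gamma(1.4522) = 0.8856
Mean = 1556.78 * 0.8856
Mean = 1378.7483

1378.7483


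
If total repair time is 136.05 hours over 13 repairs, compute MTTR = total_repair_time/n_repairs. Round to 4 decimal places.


total_repair_time = 136.05
n_repairs = 13
MTTR = 136.05 / 13
MTTR = 10.4654

10.4654


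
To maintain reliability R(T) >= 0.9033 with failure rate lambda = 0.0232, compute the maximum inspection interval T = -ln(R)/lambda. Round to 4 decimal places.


R_target = 0.9033
lambda = 0.0232
-ln(0.9033) = 0.1017
T = 0.1017 / 0.0232
T = 4.3836

4.3836


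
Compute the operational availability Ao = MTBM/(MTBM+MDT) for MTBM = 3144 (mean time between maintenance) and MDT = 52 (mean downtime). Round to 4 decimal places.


MTBM = 3144
MDT = 52
MTBM + MDT = 3196
Ao = 3144 / 3196
Ao = 0.9837

0.9837


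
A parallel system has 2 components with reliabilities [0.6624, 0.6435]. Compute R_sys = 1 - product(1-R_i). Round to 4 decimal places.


Components: [0.6624, 0.6435]
(1 - 0.6624) = 0.3376, running product = 0.3376
(1 - 0.6435) = 0.3565, running product = 0.1204
Product of (1-R_i) = 0.1204
R_sys = 1 - 0.1204 = 0.8796

0.8796


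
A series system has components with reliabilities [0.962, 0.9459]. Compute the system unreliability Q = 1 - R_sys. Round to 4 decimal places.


Components: [0.962, 0.9459]
After component 1: product = 0.962
After component 2: product = 0.91
R_sys = 0.91
Q = 1 - 0.91 = 0.09

0.09


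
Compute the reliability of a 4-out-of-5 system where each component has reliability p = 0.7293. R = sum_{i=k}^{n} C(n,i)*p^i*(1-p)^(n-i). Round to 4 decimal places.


k = 4, n = 5, p = 0.7293
i=4: C(5,4)=5 * 0.7293^4 * 0.2707^1 = 0.3829
i=5: C(5,5)=1 * 0.7293^5 * 0.2707^0 = 0.2063
R = sum of terms = 0.5892

0.5892


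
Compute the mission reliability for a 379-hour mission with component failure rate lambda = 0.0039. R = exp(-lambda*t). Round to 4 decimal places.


lambda = 0.0039
mission_time = 379
lambda * t = 0.0039 * 379 = 1.4781
R = exp(-1.4781)
R = 0.2281

0.2281


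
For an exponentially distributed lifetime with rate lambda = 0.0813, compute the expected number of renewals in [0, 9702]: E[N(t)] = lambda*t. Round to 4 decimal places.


lambda = 0.0813
t = 9702
E[N(t)] = lambda * t
E[N(t)] = 0.0813 * 9702
E[N(t)] = 788.7726

788.7726


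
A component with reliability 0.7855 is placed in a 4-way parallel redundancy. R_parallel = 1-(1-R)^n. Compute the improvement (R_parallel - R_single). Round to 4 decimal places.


R_single = 0.7855, n = 4
1 - R_single = 0.2145
(1 - R_single)^n = 0.2145^4 = 0.0021
R_parallel = 1 - 0.0021 = 0.9979
Improvement = 0.9979 - 0.7855
Improvement = 0.2124

0.2124


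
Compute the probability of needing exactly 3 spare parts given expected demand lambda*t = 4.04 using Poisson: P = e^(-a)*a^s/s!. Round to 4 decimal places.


a = 4.04, s = 3
e^(-a) = e^(-4.04) = 0.0176
a^s = 4.04^3 = 65.9393
s! = 6
P = 0.0176 * 65.9393 / 6
P = 0.1934

0.1934


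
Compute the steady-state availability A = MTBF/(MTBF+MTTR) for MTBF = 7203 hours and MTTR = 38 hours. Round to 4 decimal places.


MTBF = 7203
MTTR = 38
MTBF + MTTR = 7241
A = 7203 / 7241
A = 0.9948

0.9948


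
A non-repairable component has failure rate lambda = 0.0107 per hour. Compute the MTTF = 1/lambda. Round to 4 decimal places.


lambda = 0.0107
MTTF = 1 / 0.0107
MTTF = 93.4579

93.4579


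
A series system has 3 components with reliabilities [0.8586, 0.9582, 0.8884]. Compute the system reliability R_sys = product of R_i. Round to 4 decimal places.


Components: [0.8586, 0.9582, 0.8884]
After component 1 (R=0.8586): product = 0.8586
After component 2 (R=0.9582): product = 0.8227
After component 3 (R=0.8884): product = 0.7309
R_sys = 0.7309

0.7309


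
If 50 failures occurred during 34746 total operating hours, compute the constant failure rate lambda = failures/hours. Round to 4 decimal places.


failures = 50
total_hours = 34746
lambda = 50 / 34746
lambda = 0.0014

0.0014


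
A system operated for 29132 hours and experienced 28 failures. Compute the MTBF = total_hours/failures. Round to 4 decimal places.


total_hours = 29132
failures = 28
MTBF = 29132 / 28
MTBF = 1040.4286

1040.4286


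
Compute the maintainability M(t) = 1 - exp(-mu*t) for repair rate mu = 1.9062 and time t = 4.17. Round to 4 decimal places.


mu = 1.9062, t = 4.17
mu * t = 1.9062 * 4.17 = 7.9489
exp(-7.9489) = 0.0004
M(t) = 1 - 0.0004
M(t) = 0.9996

0.9996


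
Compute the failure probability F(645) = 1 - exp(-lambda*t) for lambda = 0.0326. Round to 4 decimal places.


lambda = 0.0326, t = 645
lambda * t = 21.027
exp(-21.027) = 0.0
F(t) = 1 - 0.0
F(t) = 1.0

1.0


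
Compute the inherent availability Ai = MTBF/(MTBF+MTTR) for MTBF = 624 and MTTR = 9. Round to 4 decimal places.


MTBF = 624
MTTR = 9
MTBF + MTTR = 633
Ai = 624 / 633
Ai = 0.9858

0.9858


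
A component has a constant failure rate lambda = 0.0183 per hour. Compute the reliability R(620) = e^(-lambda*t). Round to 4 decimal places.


lambda = 0.0183
t = 620
lambda * t = 11.346
R(t) = e^(-11.346)
R(t) = 0.0

0.0


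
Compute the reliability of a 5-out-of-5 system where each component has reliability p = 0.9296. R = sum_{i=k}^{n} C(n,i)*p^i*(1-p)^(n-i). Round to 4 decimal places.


k = 5, n = 5, p = 0.9296
i=5: C(5,5)=1 * 0.9296^5 * 0.0704^0 = 0.6942
R = sum of terms = 0.6942

0.6942


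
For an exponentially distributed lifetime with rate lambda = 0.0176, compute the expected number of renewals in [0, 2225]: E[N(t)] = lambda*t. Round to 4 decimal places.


lambda = 0.0176
t = 2225
E[N(t)] = lambda * t
E[N(t)] = 0.0176 * 2225
E[N(t)] = 39.16

39.16


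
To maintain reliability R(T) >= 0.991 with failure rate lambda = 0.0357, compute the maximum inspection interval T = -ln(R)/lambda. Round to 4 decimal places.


R_target = 0.991
lambda = 0.0357
-ln(0.991) = 0.009
T = 0.009 / 0.0357
T = 0.2532

0.2532


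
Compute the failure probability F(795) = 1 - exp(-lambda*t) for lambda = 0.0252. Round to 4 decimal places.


lambda = 0.0252, t = 795
lambda * t = 20.034
exp(-20.034) = 0.0
F(t) = 1 - 0.0
F(t) = 1.0

1.0


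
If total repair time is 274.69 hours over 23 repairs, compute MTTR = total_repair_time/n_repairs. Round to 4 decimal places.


total_repair_time = 274.69
n_repairs = 23
MTTR = 274.69 / 23
MTTR = 11.943

11.943


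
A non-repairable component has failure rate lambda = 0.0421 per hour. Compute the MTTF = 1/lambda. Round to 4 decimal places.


lambda = 0.0421
MTTF = 1 / 0.0421
MTTF = 23.753

23.753


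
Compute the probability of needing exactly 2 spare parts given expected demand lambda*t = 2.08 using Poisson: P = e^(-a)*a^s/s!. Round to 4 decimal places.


a = 2.08, s = 2
e^(-a) = e^(-2.08) = 0.1249
a^s = 2.08^2 = 4.3264
s! = 2
P = 0.1249 * 4.3264 / 2
P = 0.2702

0.2702


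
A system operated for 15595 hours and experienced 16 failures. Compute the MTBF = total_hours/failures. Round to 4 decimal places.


total_hours = 15595
failures = 16
MTBF = 15595 / 16
MTBF = 974.6875

974.6875


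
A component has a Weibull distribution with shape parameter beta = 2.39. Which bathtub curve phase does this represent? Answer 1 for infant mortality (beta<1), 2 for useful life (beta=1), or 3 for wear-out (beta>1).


beta = 2.39
Compare beta to 1:
beta < 1 => infant mortality (phase 1)
beta = 1 => useful life (phase 2)
beta > 1 => wear-out (phase 3)
Since beta = 2.39, this is wear-out (increasing failure rate)
Phase = 3

3


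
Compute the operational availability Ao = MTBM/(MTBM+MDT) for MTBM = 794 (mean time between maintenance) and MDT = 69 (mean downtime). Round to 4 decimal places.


MTBM = 794
MDT = 69
MTBM + MDT = 863
Ao = 794 / 863
Ao = 0.92

0.92


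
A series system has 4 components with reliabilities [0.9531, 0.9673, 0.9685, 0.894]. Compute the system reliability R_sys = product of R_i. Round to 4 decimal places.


Components: [0.9531, 0.9673, 0.9685, 0.894]
After component 1 (R=0.9531): product = 0.9531
After component 2 (R=0.9673): product = 0.9219
After component 3 (R=0.9685): product = 0.8929
After component 4 (R=0.894): product = 0.7982
R_sys = 0.7982

0.7982


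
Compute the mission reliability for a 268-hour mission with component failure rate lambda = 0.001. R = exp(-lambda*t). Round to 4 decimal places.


lambda = 0.001
mission_time = 268
lambda * t = 0.001 * 268 = 0.268
R = exp(-0.268)
R = 0.7649

0.7649


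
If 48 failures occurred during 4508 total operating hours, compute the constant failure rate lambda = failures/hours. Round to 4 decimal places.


failures = 48
total_hours = 4508
lambda = 48 / 4508
lambda = 0.0106

0.0106


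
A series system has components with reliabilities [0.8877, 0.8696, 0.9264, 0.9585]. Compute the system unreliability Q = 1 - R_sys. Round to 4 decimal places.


Components: [0.8877, 0.8696, 0.9264, 0.9585]
After component 1: product = 0.8877
After component 2: product = 0.7719
After component 3: product = 0.7151
After component 4: product = 0.6855
R_sys = 0.6855
Q = 1 - 0.6855 = 0.3145

0.3145


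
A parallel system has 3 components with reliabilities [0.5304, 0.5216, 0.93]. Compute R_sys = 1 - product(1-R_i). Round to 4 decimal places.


Components: [0.5304, 0.5216, 0.93]
(1 - 0.5304) = 0.4696, running product = 0.4696
(1 - 0.5216) = 0.4784, running product = 0.2247
(1 - 0.93) = 0.07, running product = 0.0157
Product of (1-R_i) = 0.0157
R_sys = 1 - 0.0157 = 0.9843

0.9843


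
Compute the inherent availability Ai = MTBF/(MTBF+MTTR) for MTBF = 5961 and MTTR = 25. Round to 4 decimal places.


MTBF = 5961
MTTR = 25
MTBF + MTTR = 5986
Ai = 5961 / 5986
Ai = 0.9958

0.9958


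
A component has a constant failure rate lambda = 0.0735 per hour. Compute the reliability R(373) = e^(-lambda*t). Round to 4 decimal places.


lambda = 0.0735
t = 373
lambda * t = 27.4155
R(t) = e^(-27.4155)
R(t) = 0.0

0.0


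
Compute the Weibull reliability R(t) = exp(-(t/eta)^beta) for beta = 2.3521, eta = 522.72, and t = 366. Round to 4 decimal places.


beta = 2.3521, eta = 522.72, t = 366
t/eta = 366 / 522.72 = 0.7002
(t/eta)^beta = 0.7002^2.3521 = 0.4324
R(t) = exp(-0.4324)
R(t) = 0.6489

0.6489


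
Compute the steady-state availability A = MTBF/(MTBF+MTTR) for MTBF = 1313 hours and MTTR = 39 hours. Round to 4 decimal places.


MTBF = 1313
MTTR = 39
MTBF + MTTR = 1352
A = 1313 / 1352
A = 0.9712

0.9712


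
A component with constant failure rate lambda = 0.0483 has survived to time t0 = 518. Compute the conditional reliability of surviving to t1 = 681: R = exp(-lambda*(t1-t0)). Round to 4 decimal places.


lambda = 0.0483
t0 = 518, t1 = 681
t1 - t0 = 163
lambda * (t1-t0) = 0.0483 * 163 = 7.8729
R = exp(-7.8729)
R = 0.0004

0.0004


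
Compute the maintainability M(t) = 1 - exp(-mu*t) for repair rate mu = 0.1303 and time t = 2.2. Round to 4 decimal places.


mu = 0.1303, t = 2.2
mu * t = 0.1303 * 2.2 = 0.2867
exp(-0.2867) = 0.7508
M(t) = 1 - 0.7508
M(t) = 0.2492

0.2492


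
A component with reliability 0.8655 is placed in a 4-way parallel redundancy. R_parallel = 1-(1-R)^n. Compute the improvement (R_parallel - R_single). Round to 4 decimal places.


R_single = 0.8655, n = 4
1 - R_single = 0.1345
(1 - R_single)^n = 0.1345^4 = 0.0003
R_parallel = 1 - 0.0003 = 0.9997
Improvement = 0.9997 - 0.8655
Improvement = 0.1342

0.1342


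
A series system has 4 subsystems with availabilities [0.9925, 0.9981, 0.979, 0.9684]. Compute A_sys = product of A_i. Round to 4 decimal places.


Subsystems: [0.9925, 0.9981, 0.979, 0.9684]
After subsystem 1 (A=0.9925): product = 0.9925
After subsystem 2 (A=0.9981): product = 0.9906
After subsystem 3 (A=0.979): product = 0.9698
After subsystem 4 (A=0.9684): product = 0.9392
A_sys = 0.9392

0.9392


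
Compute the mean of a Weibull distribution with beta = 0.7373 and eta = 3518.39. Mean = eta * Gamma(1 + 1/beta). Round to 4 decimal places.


beta = 0.7373, eta = 3518.39
1/beta = 1.3563
1 + 1/beta = 2.3563
Gamma(2.3563) = 1.2078
Mean = 3518.39 * 1.2078
Mean = 4249.6074

4249.6074


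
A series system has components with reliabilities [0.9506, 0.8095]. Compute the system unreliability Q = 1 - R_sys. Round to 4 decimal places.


Components: [0.9506, 0.8095]
After component 1: product = 0.9506
After component 2: product = 0.7695
R_sys = 0.7695
Q = 1 - 0.7695 = 0.2305

0.2305


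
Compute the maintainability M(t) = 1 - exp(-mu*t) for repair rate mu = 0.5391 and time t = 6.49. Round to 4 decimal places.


mu = 0.5391, t = 6.49
mu * t = 0.5391 * 6.49 = 3.4988
exp(-3.4988) = 0.0302
M(t) = 1 - 0.0302
M(t) = 0.9698

0.9698


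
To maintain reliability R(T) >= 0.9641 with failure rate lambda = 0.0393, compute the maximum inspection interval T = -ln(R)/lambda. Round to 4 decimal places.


R_target = 0.9641
lambda = 0.0393
-ln(0.9641) = 0.0366
T = 0.0366 / 0.0393
T = 0.9303

0.9303


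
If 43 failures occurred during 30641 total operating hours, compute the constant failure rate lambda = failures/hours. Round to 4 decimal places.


failures = 43
total_hours = 30641
lambda = 43 / 30641
lambda = 0.0014

0.0014


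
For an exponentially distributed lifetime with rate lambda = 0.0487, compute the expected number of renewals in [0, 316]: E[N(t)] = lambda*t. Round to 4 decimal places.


lambda = 0.0487
t = 316
E[N(t)] = lambda * t
E[N(t)] = 0.0487 * 316
E[N(t)] = 15.3892

15.3892


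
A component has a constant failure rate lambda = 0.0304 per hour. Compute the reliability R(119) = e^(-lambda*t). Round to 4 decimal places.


lambda = 0.0304
t = 119
lambda * t = 3.6176
R(t) = e^(-3.6176)
R(t) = 0.0268

0.0268


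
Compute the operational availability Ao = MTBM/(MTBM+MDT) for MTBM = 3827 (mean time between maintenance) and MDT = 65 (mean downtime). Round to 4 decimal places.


MTBM = 3827
MDT = 65
MTBM + MDT = 3892
Ao = 3827 / 3892
Ao = 0.9833

0.9833


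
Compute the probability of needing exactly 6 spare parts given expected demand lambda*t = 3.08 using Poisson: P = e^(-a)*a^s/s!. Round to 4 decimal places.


a = 3.08, s = 6
e^(-a) = e^(-3.08) = 0.046
a^s = 3.08^6 = 853.6981
s! = 720
P = 0.046 * 853.6981 / 720
P = 0.0545

0.0545


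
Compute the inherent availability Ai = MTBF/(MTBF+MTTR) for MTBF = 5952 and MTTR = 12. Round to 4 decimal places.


MTBF = 5952
MTTR = 12
MTBF + MTTR = 5964
Ai = 5952 / 5964
Ai = 0.998

0.998


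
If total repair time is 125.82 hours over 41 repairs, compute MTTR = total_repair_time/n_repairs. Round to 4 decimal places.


total_repair_time = 125.82
n_repairs = 41
MTTR = 125.82 / 41
MTTR = 3.0688

3.0688


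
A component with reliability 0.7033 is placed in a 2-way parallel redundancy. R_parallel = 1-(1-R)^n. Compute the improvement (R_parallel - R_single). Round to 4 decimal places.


R_single = 0.7033, n = 2
1 - R_single = 0.2967
(1 - R_single)^n = 0.2967^2 = 0.088
R_parallel = 1 - 0.088 = 0.912
Improvement = 0.912 - 0.7033
Improvement = 0.2087

0.2087


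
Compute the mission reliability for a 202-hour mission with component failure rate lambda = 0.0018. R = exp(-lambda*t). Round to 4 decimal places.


lambda = 0.0018
mission_time = 202
lambda * t = 0.0018 * 202 = 0.3636
R = exp(-0.3636)
R = 0.6952

0.6952


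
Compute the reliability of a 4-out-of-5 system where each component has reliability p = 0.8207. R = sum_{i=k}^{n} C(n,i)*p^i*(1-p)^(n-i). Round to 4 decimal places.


k = 4, n = 5, p = 0.8207
i=4: C(5,4)=5 * 0.8207^4 * 0.1793^1 = 0.4067
i=5: C(5,5)=1 * 0.8207^5 * 0.1793^0 = 0.3723
R = sum of terms = 0.779

0.779


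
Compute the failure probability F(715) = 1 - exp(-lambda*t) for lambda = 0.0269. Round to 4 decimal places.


lambda = 0.0269, t = 715
lambda * t = 19.2335
exp(-19.2335) = 0.0
F(t) = 1 - 0.0
F(t) = 1.0

1.0


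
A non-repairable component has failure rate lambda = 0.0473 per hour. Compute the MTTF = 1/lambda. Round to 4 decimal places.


lambda = 0.0473
MTTF = 1 / 0.0473
MTTF = 21.1416

21.1416


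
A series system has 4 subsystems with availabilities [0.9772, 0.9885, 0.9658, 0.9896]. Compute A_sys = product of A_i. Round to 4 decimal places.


Subsystems: [0.9772, 0.9885, 0.9658, 0.9896]
After subsystem 1 (A=0.9772): product = 0.9772
After subsystem 2 (A=0.9885): product = 0.966
After subsystem 3 (A=0.9658): product = 0.9329
After subsystem 4 (A=0.9896): product = 0.9232
A_sys = 0.9232

0.9232


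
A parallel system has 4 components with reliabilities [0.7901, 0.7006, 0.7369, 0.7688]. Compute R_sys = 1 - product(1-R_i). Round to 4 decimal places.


Components: [0.7901, 0.7006, 0.7369, 0.7688]
(1 - 0.7901) = 0.2099, running product = 0.2099
(1 - 0.7006) = 0.2994, running product = 0.0628
(1 - 0.7369) = 0.2631, running product = 0.0165
(1 - 0.7688) = 0.2312, running product = 0.0038
Product of (1-R_i) = 0.0038
R_sys = 1 - 0.0038 = 0.9962

0.9962


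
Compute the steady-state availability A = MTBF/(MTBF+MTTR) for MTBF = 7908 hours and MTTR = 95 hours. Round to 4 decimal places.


MTBF = 7908
MTTR = 95
MTBF + MTTR = 8003
A = 7908 / 8003
A = 0.9881

0.9881


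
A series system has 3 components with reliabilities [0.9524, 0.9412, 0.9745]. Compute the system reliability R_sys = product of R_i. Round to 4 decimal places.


Components: [0.9524, 0.9412, 0.9745]
After component 1 (R=0.9524): product = 0.9524
After component 2 (R=0.9412): product = 0.8964
After component 3 (R=0.9745): product = 0.8735
R_sys = 0.8735

0.8735


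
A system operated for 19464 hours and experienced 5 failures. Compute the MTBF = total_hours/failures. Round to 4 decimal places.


total_hours = 19464
failures = 5
MTBF = 19464 / 5
MTBF = 3892.8

3892.8


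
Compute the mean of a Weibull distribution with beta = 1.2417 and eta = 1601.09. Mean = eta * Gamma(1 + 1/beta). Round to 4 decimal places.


beta = 1.2417, eta = 1601.09
1/beta = 0.8053
1 + 1/beta = 1.8053
Gamma(1.8053) = 0.9328
Mean = 1601.09 * 0.9328
Mean = 1493.5193

1493.5193


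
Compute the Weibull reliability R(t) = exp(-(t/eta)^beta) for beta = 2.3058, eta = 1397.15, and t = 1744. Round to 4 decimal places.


beta = 2.3058, eta = 1397.15, t = 1744
t/eta = 1744 / 1397.15 = 1.2483
(t/eta)^beta = 1.2483^2.3058 = 1.6675
R(t) = exp(-1.6675)
R(t) = 0.1887

0.1887


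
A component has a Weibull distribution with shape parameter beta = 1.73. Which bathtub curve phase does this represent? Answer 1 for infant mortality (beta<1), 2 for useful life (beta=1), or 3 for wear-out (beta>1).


beta = 1.73
Compare beta to 1:
beta < 1 => infant mortality (phase 1)
beta = 1 => useful life (phase 2)
beta > 1 => wear-out (phase 3)
Since beta = 1.73, this is wear-out (increasing failure rate)
Phase = 3

3


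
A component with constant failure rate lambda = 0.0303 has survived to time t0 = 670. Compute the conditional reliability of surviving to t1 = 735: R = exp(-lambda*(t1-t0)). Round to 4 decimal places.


lambda = 0.0303
t0 = 670, t1 = 735
t1 - t0 = 65
lambda * (t1-t0) = 0.0303 * 65 = 1.9695
R = exp(-1.9695)
R = 0.1395

0.1395


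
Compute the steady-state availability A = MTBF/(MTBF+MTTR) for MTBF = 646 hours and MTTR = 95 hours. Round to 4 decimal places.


MTBF = 646
MTTR = 95
MTBF + MTTR = 741
A = 646 / 741
A = 0.8718

0.8718


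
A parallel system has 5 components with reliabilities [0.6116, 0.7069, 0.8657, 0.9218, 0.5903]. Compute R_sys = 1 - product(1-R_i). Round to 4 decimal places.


Components: [0.6116, 0.7069, 0.8657, 0.9218, 0.5903]
(1 - 0.6116) = 0.3884, running product = 0.3884
(1 - 0.7069) = 0.2931, running product = 0.1138
(1 - 0.8657) = 0.1343, running product = 0.0153
(1 - 0.9218) = 0.0782, running product = 0.0012
(1 - 0.5903) = 0.4097, running product = 0.0005
Product of (1-R_i) = 0.0005
R_sys = 1 - 0.0005 = 0.9995

0.9995


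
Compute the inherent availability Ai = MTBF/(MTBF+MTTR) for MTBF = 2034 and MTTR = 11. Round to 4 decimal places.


MTBF = 2034
MTTR = 11
MTBF + MTTR = 2045
Ai = 2034 / 2045
Ai = 0.9946

0.9946


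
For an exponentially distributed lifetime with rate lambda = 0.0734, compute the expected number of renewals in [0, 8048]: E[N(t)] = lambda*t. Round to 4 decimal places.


lambda = 0.0734
t = 8048
E[N(t)] = lambda * t
E[N(t)] = 0.0734 * 8048
E[N(t)] = 590.7232

590.7232


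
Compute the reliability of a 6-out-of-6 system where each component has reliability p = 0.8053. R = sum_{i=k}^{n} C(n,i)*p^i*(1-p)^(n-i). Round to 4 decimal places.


k = 6, n = 6, p = 0.8053
i=6: C(6,6)=1 * 0.8053^6 * 0.1947^0 = 0.2727
R = sum of terms = 0.2727

0.2727


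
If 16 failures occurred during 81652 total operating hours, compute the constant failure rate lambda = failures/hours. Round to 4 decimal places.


failures = 16
total_hours = 81652
lambda = 16 / 81652
lambda = 0.0002

0.0002


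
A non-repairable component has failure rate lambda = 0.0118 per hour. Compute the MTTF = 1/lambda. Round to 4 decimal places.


lambda = 0.0118
MTTF = 1 / 0.0118
MTTF = 84.7458

84.7458


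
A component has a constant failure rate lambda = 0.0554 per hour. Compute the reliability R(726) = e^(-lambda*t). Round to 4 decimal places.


lambda = 0.0554
t = 726
lambda * t = 40.2204
R(t) = e^(-40.2204)
R(t) = 0.0

0.0


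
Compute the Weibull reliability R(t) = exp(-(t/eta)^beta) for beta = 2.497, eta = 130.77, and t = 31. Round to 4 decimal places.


beta = 2.497, eta = 130.77, t = 31
t/eta = 31 / 130.77 = 0.2371
(t/eta)^beta = 0.2371^2.497 = 0.0275
R(t) = exp(-0.0275)
R(t) = 0.9729

0.9729


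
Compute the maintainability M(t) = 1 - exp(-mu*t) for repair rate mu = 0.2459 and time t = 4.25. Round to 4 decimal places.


mu = 0.2459, t = 4.25
mu * t = 0.2459 * 4.25 = 1.0451
exp(-1.0451) = 0.3517
M(t) = 1 - 0.3517
M(t) = 0.6483

0.6483
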